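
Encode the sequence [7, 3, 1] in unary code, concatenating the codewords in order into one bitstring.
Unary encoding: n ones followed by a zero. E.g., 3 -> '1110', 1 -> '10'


Encode each number as n ones followed by a terminating 0:
  7 -> 11111110 (8 bits)
  3 -> 1110 (4 bits)
  1 -> 10 (2 bits)
Total length = 8 + 4 + 2 = 14 bits.

Unary([7, 3, 1]) = 11111110111010 (14 bits)


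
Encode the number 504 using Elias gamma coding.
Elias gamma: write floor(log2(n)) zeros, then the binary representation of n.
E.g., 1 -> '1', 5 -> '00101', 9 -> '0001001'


num_bits = floor(log2(504)) + 1 = 9
leading_zeros = num_bits - 1 = 8
binary(504) = 111111000

Elias gamma(504) = '00000000' + '111111000' = 00000000111111000 (17 bits)


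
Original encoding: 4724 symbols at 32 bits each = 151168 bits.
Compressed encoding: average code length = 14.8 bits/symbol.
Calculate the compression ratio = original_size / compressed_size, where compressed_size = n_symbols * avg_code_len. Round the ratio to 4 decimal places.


original_size = n_symbols * orig_bits = 4724 * 32 = 151168 bits
compressed_size = n_symbols * avg_code_len = 4724 * 14.8 = 69915.2 bits
ratio = original_size / compressed_size = 151168 / 69915.2 = 2.1622

Compression ratio = 2.1622


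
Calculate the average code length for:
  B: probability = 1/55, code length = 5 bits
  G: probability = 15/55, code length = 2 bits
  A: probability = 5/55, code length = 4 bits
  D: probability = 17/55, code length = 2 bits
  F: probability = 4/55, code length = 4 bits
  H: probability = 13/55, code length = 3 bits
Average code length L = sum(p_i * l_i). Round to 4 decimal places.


Weighted contributions p_i * l_i:
  B: (1/55) * 5 = 5/55
  G: (15/55) * 2 = 30/55
  A: (5/55) * 4 = 20/55
  D: (17/55) * 2 = 34/55
  F: (4/55) * 4 = 16/55
  H: (13/55) * 3 = 39/55
Sum = (5 + 30 + 20 + 34 + 16 + 39)/55 = 144/55

L = 144/55 = 2.6182 bits/symbol


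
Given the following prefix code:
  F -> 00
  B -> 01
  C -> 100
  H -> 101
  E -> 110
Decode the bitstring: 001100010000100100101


Decoding step by step:
Bits 00 -> F
Bits 110 -> E
Bits 00 -> F
Bits 100 -> C
Bits 00 -> F
Bits 100 -> C
Bits 100 -> C
Bits 101 -> H


Decoded message: FEFCFCCH


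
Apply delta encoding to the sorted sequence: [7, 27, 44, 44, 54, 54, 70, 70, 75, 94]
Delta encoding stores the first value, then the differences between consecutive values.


First value: 7
Deltas:
  27 - 7 = 20
  44 - 27 = 17
  44 - 44 = 0
  54 - 44 = 10
  54 - 54 = 0
  70 - 54 = 16
  70 - 70 = 0
  75 - 70 = 5
  94 - 75 = 19


Delta encoded: [7, 20, 17, 0, 10, 0, 16, 0, 5, 19]


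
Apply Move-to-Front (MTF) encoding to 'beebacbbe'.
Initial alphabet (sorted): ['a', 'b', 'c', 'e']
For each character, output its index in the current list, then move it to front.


MTF encoding:
'b': index 1 in ['a', 'b', 'c', 'e'] -> ['b', 'a', 'c', 'e']
'e': index 3 in ['b', 'a', 'c', 'e'] -> ['e', 'b', 'a', 'c']
'e': index 0 in ['e', 'b', 'a', 'c'] -> ['e', 'b', 'a', 'c']
'b': index 1 in ['e', 'b', 'a', 'c'] -> ['b', 'e', 'a', 'c']
'a': index 2 in ['b', 'e', 'a', 'c'] -> ['a', 'b', 'e', 'c']
'c': index 3 in ['a', 'b', 'e', 'c'] -> ['c', 'a', 'b', 'e']
'b': index 2 in ['c', 'a', 'b', 'e'] -> ['b', 'c', 'a', 'e']
'b': index 0 in ['b', 'c', 'a', 'e'] -> ['b', 'c', 'a', 'e']
'e': index 3 in ['b', 'c', 'a', 'e'] -> ['e', 'b', 'c', 'a']


Output: [1, 3, 0, 1, 2, 3, 2, 0, 3]


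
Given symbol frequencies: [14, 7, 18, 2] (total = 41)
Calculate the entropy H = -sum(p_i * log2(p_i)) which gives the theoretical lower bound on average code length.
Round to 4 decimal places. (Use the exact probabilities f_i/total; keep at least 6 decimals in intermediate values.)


Per-symbol terms -p_i * log2(p_i) with p_i = f_i/41:
  p = 14/41 = 0.341463: log2(p) = -1.550197, -p*log2(p) = 0.529336
  p = 7/41 = 0.170732: log2(p) = -2.550197, -p*log2(p) = 0.435400
  p = 18/41 = 0.439024: log2(p) = -1.187627, -p*log2(p) = 0.521397
  p = 2/41 = 0.048780: log2(p) = -4.357552, -p*log2(p) = 0.212564
H = 0.529336 + 0.435400 + 0.521397 + 0.212564 = 1.698697

H = 1.6987 bits/symbol


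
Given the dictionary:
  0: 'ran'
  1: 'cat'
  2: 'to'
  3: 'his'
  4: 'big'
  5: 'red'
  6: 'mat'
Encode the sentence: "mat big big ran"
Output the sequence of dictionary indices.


Look up each word in the dictionary:
  'mat' -> 6
  'big' -> 4
  'big' -> 4
  'ran' -> 0

Encoded: [6, 4, 4, 0]


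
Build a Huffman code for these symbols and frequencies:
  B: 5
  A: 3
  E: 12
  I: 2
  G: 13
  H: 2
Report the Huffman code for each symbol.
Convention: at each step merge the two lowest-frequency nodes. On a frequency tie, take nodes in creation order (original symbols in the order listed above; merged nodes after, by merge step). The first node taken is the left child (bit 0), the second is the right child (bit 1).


Huffman tree construction:
Step 1: Merge I(2) + H(2) = 4
Step 2: Merge A(3) + (I+H)(4) = 7
Step 3: Merge B(5) + (A+(I+H))(7) = 12
Step 4: Merge E(12) + (B+(A+(I+H)))(12) = 24
Step 5: Merge G(13) + (E+(B+(A+(I+H))))(24) = 37
Read each symbol's code off the tree from the root (left child = 0, right child = 1).

Codes:
  B: 110 (length 3)
  A: 1110 (length 4)
  E: 10 (length 2)
  I: 11110 (length 5)
  G: 0 (length 1)
  H: 11111 (length 5)
Average code length: 84/37 = 2.2703 bits/symbol


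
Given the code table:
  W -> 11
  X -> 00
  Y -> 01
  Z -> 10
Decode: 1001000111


Decoding:
10 -> Z
01 -> Y
00 -> X
01 -> Y
11 -> W


Result: ZYXYW


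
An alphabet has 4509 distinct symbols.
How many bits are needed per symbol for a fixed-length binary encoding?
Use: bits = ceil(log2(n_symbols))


log2(4509) = 12.1386
Bracket: 2^12 = 4096 < 4509 <= 2^13 = 8192
So ceil(log2(4509)) = 13

bits = ceil(log2(4509)) = ceil(12.1386) = 13 bits


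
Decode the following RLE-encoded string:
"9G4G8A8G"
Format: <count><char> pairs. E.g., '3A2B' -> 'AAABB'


Expanding each <count><char> pair:
  9G -> 'GGGGGGGGG'
  4G -> 'GGGG'
  8A -> 'AAAAAAAA'
  8G -> 'GGGGGGGG'

Decoded = GGGGGGGGGGGGGAAAAAAAAGGGGGGGG


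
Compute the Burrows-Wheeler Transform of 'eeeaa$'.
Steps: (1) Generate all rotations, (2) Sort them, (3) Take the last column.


Rotations (sorted):
  0: $eeeaa -> last char: a
  1: a$eeea -> last char: a
  2: aa$eee -> last char: e
  3: eaa$ee -> last char: e
  4: eeaa$e -> last char: e
  5: eeeaa$ -> last char: $


BWT = aaeee$


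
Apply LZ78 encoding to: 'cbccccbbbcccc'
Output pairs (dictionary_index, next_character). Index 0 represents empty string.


LZ78 encoding steps:
Dictionary: {0: ''}
Step 1: w='' (idx 0), next='c' -> output (0, 'c'), add 'c' as idx 1
Step 2: w='' (idx 0), next='b' -> output (0, 'b'), add 'b' as idx 2
Step 3: w='c' (idx 1), next='c' -> output (1, 'c'), add 'cc' as idx 3
Step 4: w='cc' (idx 3), next='b' -> output (3, 'b'), add 'ccb' as idx 4
Step 5: w='b' (idx 2), next='b' -> output (2, 'b'), add 'bb' as idx 5
Step 6: w='cc' (idx 3), next='c' -> output (3, 'c'), add 'ccc' as idx 6
Step 7: w='c' (idx 1), end of input -> output (1, '')


Encoded: [(0, 'c'), (0, 'b'), (1, 'c'), (3, 'b'), (2, 'b'), (3, 'c'), (1, '')]


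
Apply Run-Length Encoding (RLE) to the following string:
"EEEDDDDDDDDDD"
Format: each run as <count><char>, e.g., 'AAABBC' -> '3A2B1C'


Scanning runs left to right:
  i=0: run of 'E' x 3 -> '3E'
  i=3: run of 'D' x 10 -> '10D'

RLE = 3E10D


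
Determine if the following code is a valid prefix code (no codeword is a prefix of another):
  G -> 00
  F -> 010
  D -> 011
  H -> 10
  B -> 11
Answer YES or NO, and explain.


Checking each pair (does one codeword prefix another?):
  G='00' vs F='010': no prefix
  G='00' vs D='011': no prefix
  G='00' vs H='10': no prefix
  G='00' vs B='11': no prefix
  F='010' vs G='00': no prefix
  F='010' vs D='011': no prefix
  F='010' vs H='10': no prefix
  F='010' vs B='11': no prefix
  D='011' vs G='00': no prefix
  D='011' vs F='010': no prefix
  D='011' vs H='10': no prefix
  D='011' vs B='11': no prefix
  H='10' vs G='00': no prefix
  H='10' vs F='010': no prefix
  H='10' vs D='011': no prefix
  H='10' vs B='11': no prefix
  B='11' vs G='00': no prefix
  B='11' vs F='010': no prefix
  B='11' vs D='011': no prefix
  B='11' vs H='10': no prefix
No violation found over all pairs.

YES -- this is a valid prefix code. No codeword is a prefix of any other codeword.


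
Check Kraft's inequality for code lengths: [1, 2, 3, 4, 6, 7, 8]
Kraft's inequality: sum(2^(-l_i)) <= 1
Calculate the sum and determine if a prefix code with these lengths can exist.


Sum = 2^(-1) + 2^(-2) + 2^(-3) + 2^(-4) + 2^(-6) + 2^(-7) + 2^(-8)
    = 0.5 + 0.25 + 0.125 + 0.0625 + 0.015625 + 0.0078125 + 0.00390625
    = 247/256 = 0.96484375
Since 0.96484375 <= 1, Kraft's inequality IS satisfied.
A prefix code with these lengths CAN exist.

Kraft sum = 0.96484375. Satisfied.


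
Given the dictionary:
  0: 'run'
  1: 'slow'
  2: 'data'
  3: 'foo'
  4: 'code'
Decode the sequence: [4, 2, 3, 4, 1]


Look up each index in the dictionary:
  4 -> 'code'
  2 -> 'data'
  3 -> 'foo'
  4 -> 'code'
  1 -> 'slow'

Decoded: "code data foo code slow"


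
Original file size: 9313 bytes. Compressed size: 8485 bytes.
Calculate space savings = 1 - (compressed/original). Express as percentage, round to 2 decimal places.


ratio = compressed/original = 8485/9313 = 0.911092
savings = 1 - ratio = 1 - 0.911092 = 0.088908
as a percentage: 0.088908 * 100 = 8.89%

Space savings = 1 - 8485/9313 = 8.89%


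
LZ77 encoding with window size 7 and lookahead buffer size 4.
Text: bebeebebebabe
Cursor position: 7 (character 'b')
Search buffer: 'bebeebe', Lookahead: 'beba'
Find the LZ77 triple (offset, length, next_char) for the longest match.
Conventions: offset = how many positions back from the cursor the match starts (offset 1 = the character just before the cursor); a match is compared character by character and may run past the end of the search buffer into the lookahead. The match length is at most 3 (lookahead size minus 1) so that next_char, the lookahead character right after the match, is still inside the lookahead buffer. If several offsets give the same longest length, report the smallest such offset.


Try each offset into the search buffer:
  offset=1 (pos 6, char 'e'): match length 0
  offset=2 (pos 5, char 'b'): match length 3
  offset=3 (pos 4, char 'e'): match length 0
  offset=4 (pos 3, char 'e'): match length 0
  offset=5 (pos 2, char 'b'): match length 2
  offset=6 (pos 1, char 'e'): match length 0
  offset=7 (pos 0, char 'b'): match length 3
Longest match has length 3, found at offsets 2, 7; take the smallest, offset 2.
next_char = character at position 7 + 3 = 10 -> 'a'

Best match: offset=2, length=3 (matching 'beb' starting at position 5)
LZ77 triple: (2, 3, 'a')


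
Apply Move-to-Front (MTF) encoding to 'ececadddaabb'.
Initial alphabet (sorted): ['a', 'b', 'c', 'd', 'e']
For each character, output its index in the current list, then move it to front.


MTF encoding:
'e': index 4 in ['a', 'b', 'c', 'd', 'e'] -> ['e', 'a', 'b', 'c', 'd']
'c': index 3 in ['e', 'a', 'b', 'c', 'd'] -> ['c', 'e', 'a', 'b', 'd']
'e': index 1 in ['c', 'e', 'a', 'b', 'd'] -> ['e', 'c', 'a', 'b', 'd']
'c': index 1 in ['e', 'c', 'a', 'b', 'd'] -> ['c', 'e', 'a', 'b', 'd']
'a': index 2 in ['c', 'e', 'a', 'b', 'd'] -> ['a', 'c', 'e', 'b', 'd']
'd': index 4 in ['a', 'c', 'e', 'b', 'd'] -> ['d', 'a', 'c', 'e', 'b']
'd': index 0 in ['d', 'a', 'c', 'e', 'b'] -> ['d', 'a', 'c', 'e', 'b']
'd': index 0 in ['d', 'a', 'c', 'e', 'b'] -> ['d', 'a', 'c', 'e', 'b']
'a': index 1 in ['d', 'a', 'c', 'e', 'b'] -> ['a', 'd', 'c', 'e', 'b']
'a': index 0 in ['a', 'd', 'c', 'e', 'b'] -> ['a', 'd', 'c', 'e', 'b']
'b': index 4 in ['a', 'd', 'c', 'e', 'b'] -> ['b', 'a', 'd', 'c', 'e']
'b': index 0 in ['b', 'a', 'd', 'c', 'e'] -> ['b', 'a', 'd', 'c', 'e']


Output: [4, 3, 1, 1, 2, 4, 0, 0, 1, 0, 4, 0]


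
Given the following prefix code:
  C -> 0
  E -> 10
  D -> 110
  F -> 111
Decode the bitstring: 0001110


Decoding step by step:
Bits 0 -> C
Bits 0 -> C
Bits 0 -> C
Bits 111 -> F
Bits 0 -> C


Decoded message: CCCFC


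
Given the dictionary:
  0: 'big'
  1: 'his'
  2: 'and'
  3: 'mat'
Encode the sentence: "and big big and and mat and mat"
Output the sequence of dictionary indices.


Look up each word in the dictionary:
  'and' -> 2
  'big' -> 0
  'big' -> 0
  'and' -> 2
  'and' -> 2
  'mat' -> 3
  'and' -> 2
  'mat' -> 3

Encoded: [2, 0, 0, 2, 2, 3, 2, 3]


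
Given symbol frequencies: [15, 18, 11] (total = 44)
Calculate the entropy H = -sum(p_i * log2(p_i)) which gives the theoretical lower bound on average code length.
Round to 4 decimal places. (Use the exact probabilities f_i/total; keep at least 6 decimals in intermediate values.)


Per-symbol terms -p_i * log2(p_i) with p_i = f_i/44:
  p = 15/44 = 0.340909: log2(p) = -1.552541, -p*log2(p) = 0.529275
  p = 18/44 = 0.409091: log2(p) = -1.289507, -p*log2(p) = 0.527525
  p = 11/44 = 0.250000: log2(p) = -2.000000, -p*log2(p) = 0.500000
H = 0.529275 + 0.527525 + 0.500000 = 1.556800

H = 1.5568 bits/symbol


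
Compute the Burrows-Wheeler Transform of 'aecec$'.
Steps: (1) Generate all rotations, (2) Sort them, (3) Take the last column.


Rotations (sorted):
  0: $aecec -> last char: c
  1: aecec$ -> last char: $
  2: c$aece -> last char: e
  3: cec$ae -> last char: e
  4: ec$aec -> last char: c
  5: ecec$a -> last char: a


BWT = c$eeca


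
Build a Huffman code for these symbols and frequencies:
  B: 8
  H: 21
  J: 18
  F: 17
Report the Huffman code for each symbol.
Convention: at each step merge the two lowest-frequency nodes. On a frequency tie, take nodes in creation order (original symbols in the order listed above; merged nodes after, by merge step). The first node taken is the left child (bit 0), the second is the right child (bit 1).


Huffman tree construction:
Step 1: Merge B(8) + F(17) = 25
Step 2: Merge J(18) + H(21) = 39
Step 3: Merge (B+F)(25) + (J+H)(39) = 64
Read each symbol's code off the tree from the root (left child = 0, right child = 1).

Codes:
  B: 00 (length 2)
  H: 11 (length 2)
  J: 10 (length 2)
  F: 01 (length 2)
Average code length: 128/64 = 2.0000 bits/symbol


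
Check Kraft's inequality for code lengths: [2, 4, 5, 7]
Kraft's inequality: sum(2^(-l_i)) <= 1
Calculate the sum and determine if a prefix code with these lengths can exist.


Sum = 2^(-2) + 2^(-4) + 2^(-5) + 2^(-7)
    = 0.25 + 0.0625 + 0.03125 + 0.0078125
    = 45/128 = 0.3515625
Since 0.3515625 <= 1, Kraft's inequality IS satisfied.
A prefix code with these lengths CAN exist.

Kraft sum = 0.3515625. Satisfied.


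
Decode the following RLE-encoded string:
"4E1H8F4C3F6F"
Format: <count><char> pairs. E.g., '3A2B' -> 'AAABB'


Expanding each <count><char> pair:
  4E -> 'EEEE'
  1H -> 'H'
  8F -> 'FFFFFFFF'
  4C -> 'CCCC'
  3F -> 'FFF'
  6F -> 'FFFFFF'

Decoded = EEEEHFFFFFFFFCCCCFFFFFFFFF


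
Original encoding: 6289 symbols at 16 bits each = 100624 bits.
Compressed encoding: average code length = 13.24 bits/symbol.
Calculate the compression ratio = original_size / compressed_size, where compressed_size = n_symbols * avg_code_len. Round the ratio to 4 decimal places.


original_size = n_symbols * orig_bits = 6289 * 16 = 100624 bits
compressed_size = n_symbols * avg_code_len = 6289 * 13.24 = 83266.36 bits
ratio = original_size / compressed_size = 100624 / 83266.36 = 1.2085

Compression ratio = 1.2085


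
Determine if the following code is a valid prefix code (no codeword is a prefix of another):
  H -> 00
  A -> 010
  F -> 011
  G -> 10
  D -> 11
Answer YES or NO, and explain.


Checking each pair (does one codeword prefix another?):
  H='00' vs A='010': no prefix
  H='00' vs F='011': no prefix
  H='00' vs G='10': no prefix
  H='00' vs D='11': no prefix
  A='010' vs H='00': no prefix
  A='010' vs F='011': no prefix
  A='010' vs G='10': no prefix
  A='010' vs D='11': no prefix
  F='011' vs H='00': no prefix
  F='011' vs A='010': no prefix
  F='011' vs G='10': no prefix
  F='011' vs D='11': no prefix
  G='10' vs H='00': no prefix
  G='10' vs A='010': no prefix
  G='10' vs F='011': no prefix
  G='10' vs D='11': no prefix
  D='11' vs H='00': no prefix
  D='11' vs A='010': no prefix
  D='11' vs F='011': no prefix
  D='11' vs G='10': no prefix
No violation found over all pairs.

YES -- this is a valid prefix code. No codeword is a prefix of any other codeword.


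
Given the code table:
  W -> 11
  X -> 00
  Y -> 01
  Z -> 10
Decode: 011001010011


Decoding:
01 -> Y
10 -> Z
01 -> Y
01 -> Y
00 -> X
11 -> W


Result: YZYYXW


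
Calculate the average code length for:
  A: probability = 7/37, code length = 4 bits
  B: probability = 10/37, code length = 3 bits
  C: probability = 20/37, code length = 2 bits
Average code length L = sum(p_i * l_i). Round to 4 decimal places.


Weighted contributions p_i * l_i:
  A: (7/37) * 4 = 28/37
  B: (10/37) * 3 = 30/37
  C: (20/37) * 2 = 40/37
Sum = (28 + 30 + 40)/37 = 98/37

L = 98/37 = 2.6486 bits/symbol


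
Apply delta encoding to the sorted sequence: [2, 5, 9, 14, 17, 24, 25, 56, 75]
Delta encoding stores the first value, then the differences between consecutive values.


First value: 2
Deltas:
  5 - 2 = 3
  9 - 5 = 4
  14 - 9 = 5
  17 - 14 = 3
  24 - 17 = 7
  25 - 24 = 1
  56 - 25 = 31
  75 - 56 = 19


Delta encoded: [2, 3, 4, 5, 3, 7, 1, 31, 19]


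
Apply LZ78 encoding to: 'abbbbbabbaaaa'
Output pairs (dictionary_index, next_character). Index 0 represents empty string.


LZ78 encoding steps:
Dictionary: {0: ''}
Step 1: w='' (idx 0), next='a' -> output (0, 'a'), add 'a' as idx 1
Step 2: w='' (idx 0), next='b' -> output (0, 'b'), add 'b' as idx 2
Step 3: w='b' (idx 2), next='b' -> output (2, 'b'), add 'bb' as idx 3
Step 4: w='bb' (idx 3), next='a' -> output (3, 'a'), add 'bba' as idx 4
Step 5: w='bba' (idx 4), next='a' -> output (4, 'a'), add 'bbaa' as idx 5
Step 6: w='a' (idx 1), next='a' -> output (1, 'a'), add 'aa' as idx 6


Encoded: [(0, 'a'), (0, 'b'), (2, 'b'), (3, 'a'), (4, 'a'), (1, 'a')]


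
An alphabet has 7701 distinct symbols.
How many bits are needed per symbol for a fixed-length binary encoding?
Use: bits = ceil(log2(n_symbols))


log2(7701) = 12.9108
Bracket: 2^12 = 4096 < 7701 <= 2^13 = 8192
So ceil(log2(7701)) = 13

bits = ceil(log2(7701)) = ceil(12.9108) = 13 bits


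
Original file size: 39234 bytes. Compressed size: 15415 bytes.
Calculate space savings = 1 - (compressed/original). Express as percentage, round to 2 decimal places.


ratio = compressed/original = 15415/39234 = 0.392899
savings = 1 - ratio = 1 - 0.392899 = 0.607101
as a percentage: 0.607101 * 100 = 60.71%

Space savings = 1 - 15415/39234 = 60.71%


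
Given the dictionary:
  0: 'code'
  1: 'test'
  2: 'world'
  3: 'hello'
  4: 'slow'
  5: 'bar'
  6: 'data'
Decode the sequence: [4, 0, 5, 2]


Look up each index in the dictionary:
  4 -> 'slow'
  0 -> 'code'
  5 -> 'bar'
  2 -> 'world'

Decoded: "slow code bar world"


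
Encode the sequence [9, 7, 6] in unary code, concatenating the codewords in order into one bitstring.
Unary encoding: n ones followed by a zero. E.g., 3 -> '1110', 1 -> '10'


Encode each number as n ones followed by a terminating 0:
  9 -> 1111111110 (10 bits)
  7 -> 11111110 (8 bits)
  6 -> 1111110 (7 bits)
Total length = 10 + 8 + 7 = 25 bits.

Unary([9, 7, 6]) = 1111111110111111101111110 (25 bits)


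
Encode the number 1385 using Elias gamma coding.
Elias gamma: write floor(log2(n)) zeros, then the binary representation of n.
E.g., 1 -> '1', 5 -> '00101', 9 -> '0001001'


num_bits = floor(log2(1385)) + 1 = 11
leading_zeros = num_bits - 1 = 10
binary(1385) = 10101101001

Elias gamma(1385) = '0000000000' + '10101101001' = 000000000010101101001 (21 bits)


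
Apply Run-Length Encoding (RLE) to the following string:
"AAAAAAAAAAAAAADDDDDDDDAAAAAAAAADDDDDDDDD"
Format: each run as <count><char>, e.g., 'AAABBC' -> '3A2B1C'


Scanning runs left to right:
  i=0: run of 'A' x 14 -> '14A'
  i=14: run of 'D' x 8 -> '8D'
  i=22: run of 'A' x 9 -> '9A'
  i=31: run of 'D' x 9 -> '9D'

RLE = 14A8D9A9D


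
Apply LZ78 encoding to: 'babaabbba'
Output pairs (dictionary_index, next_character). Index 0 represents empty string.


LZ78 encoding steps:
Dictionary: {0: ''}
Step 1: w='' (idx 0), next='b' -> output (0, 'b'), add 'b' as idx 1
Step 2: w='' (idx 0), next='a' -> output (0, 'a'), add 'a' as idx 2
Step 3: w='b' (idx 1), next='a' -> output (1, 'a'), add 'ba' as idx 3
Step 4: w='a' (idx 2), next='b' -> output (2, 'b'), add 'ab' as idx 4
Step 5: w='b' (idx 1), next='b' -> output (1, 'b'), add 'bb' as idx 5
Step 6: w='a' (idx 2), end of input -> output (2, '')


Encoded: [(0, 'b'), (0, 'a'), (1, 'a'), (2, 'b'), (1, 'b'), (2, '')]


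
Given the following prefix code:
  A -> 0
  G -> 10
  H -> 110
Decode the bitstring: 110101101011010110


Decoding step by step:
Bits 110 -> H
Bits 10 -> G
Bits 110 -> H
Bits 10 -> G
Bits 110 -> H
Bits 10 -> G
Bits 110 -> H


Decoded message: HGHGHGH


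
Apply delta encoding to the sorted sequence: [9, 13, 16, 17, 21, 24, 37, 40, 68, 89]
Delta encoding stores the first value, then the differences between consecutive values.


First value: 9
Deltas:
  13 - 9 = 4
  16 - 13 = 3
  17 - 16 = 1
  21 - 17 = 4
  24 - 21 = 3
  37 - 24 = 13
  40 - 37 = 3
  68 - 40 = 28
  89 - 68 = 21


Delta encoded: [9, 4, 3, 1, 4, 3, 13, 3, 28, 21]


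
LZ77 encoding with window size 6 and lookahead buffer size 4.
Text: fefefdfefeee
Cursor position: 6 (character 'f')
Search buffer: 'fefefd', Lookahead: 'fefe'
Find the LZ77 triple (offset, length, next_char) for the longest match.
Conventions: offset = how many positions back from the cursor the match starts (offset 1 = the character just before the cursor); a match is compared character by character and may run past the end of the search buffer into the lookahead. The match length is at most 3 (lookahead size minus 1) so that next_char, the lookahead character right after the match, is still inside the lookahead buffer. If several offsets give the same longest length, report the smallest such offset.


Try each offset into the search buffer:
  offset=1 (pos 5, char 'd'): match length 0
  offset=2 (pos 4, char 'f'): match length 1
  offset=3 (pos 3, char 'e'): match length 0
  offset=4 (pos 2, char 'f'): match length 3
  offset=5 (pos 1, char 'e'): match length 0
  offset=6 (pos 0, char 'f'): match length 3
Longest match has length 3, found at offsets 4, 6; take the smallest, offset 4.
next_char = character at position 6 + 3 = 9 -> 'e'

Best match: offset=4, length=3 (matching 'fef' starting at position 2)
LZ77 triple: (4, 3, 'e')


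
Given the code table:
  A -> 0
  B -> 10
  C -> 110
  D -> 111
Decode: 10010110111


Decoding:
10 -> B
0 -> A
10 -> B
110 -> C
111 -> D


Result: BABCD


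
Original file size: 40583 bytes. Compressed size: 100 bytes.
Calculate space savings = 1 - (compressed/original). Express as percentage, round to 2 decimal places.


ratio = compressed/original = 100/40583 = 0.002464
savings = 1 - ratio = 1 - 0.002464 = 0.997536
as a percentage: 0.997536 * 100 = 99.75%

Space savings = 1 - 100/40583 = 99.75%


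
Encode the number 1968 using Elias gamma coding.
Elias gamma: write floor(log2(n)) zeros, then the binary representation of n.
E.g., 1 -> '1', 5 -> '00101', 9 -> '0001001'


num_bits = floor(log2(1968)) + 1 = 11
leading_zeros = num_bits - 1 = 10
binary(1968) = 11110110000

Elias gamma(1968) = '0000000000' + '11110110000' = 000000000011110110000 (21 bits)


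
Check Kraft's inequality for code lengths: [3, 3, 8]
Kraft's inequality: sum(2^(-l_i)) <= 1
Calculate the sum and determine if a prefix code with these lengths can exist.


Sum = 2^(-3) + 2^(-3) + 2^(-8)
    = 0.125 + 0.125 + 0.00390625
    = 65/256 = 0.25390625
Since 0.25390625 <= 1, Kraft's inequality IS satisfied.
A prefix code with these lengths CAN exist.

Kraft sum = 0.25390625. Satisfied.


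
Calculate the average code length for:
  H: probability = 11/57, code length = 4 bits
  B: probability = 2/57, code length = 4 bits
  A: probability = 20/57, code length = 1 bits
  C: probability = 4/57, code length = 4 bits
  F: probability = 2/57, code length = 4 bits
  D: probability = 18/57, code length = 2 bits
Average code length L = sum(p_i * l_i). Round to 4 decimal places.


Weighted contributions p_i * l_i:
  H: (11/57) * 4 = 44/57
  B: (2/57) * 4 = 8/57
  A: (20/57) * 1 = 20/57
  C: (4/57) * 4 = 16/57
  F: (2/57) * 4 = 8/57
  D: (18/57) * 2 = 36/57
Sum = (44 + 8 + 20 + 16 + 8 + 36)/57 = 132/57

L = 132/57 = 2.3158 bits/symbol


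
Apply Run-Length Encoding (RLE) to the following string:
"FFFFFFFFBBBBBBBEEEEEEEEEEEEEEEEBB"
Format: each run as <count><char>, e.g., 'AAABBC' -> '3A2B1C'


Scanning runs left to right:
  i=0: run of 'F' x 8 -> '8F'
  i=8: run of 'B' x 7 -> '7B'
  i=15: run of 'E' x 16 -> '16E'
  i=31: run of 'B' x 2 -> '2B'

RLE = 8F7B16E2B


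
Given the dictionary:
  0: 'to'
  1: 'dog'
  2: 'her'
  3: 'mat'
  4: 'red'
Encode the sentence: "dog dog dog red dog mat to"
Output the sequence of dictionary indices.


Look up each word in the dictionary:
  'dog' -> 1
  'dog' -> 1
  'dog' -> 1
  'red' -> 4
  'dog' -> 1
  'mat' -> 3
  'to' -> 0

Encoded: [1, 1, 1, 4, 1, 3, 0]


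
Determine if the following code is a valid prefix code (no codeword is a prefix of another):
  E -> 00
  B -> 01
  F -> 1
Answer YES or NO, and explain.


Checking each pair (does one codeword prefix another?):
  E='00' vs B='01': no prefix
  E='00' vs F='1': no prefix
  B='01' vs E='00': no prefix
  B='01' vs F='1': no prefix
  F='1' vs E='00': no prefix
  F='1' vs B='01': no prefix
No violation found over all pairs.

YES -- this is a valid prefix code. No codeword is a prefix of any other codeword.


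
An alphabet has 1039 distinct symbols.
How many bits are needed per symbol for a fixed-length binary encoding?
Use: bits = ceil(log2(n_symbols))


log2(1039) = 10.021
Bracket: 2^10 = 1024 < 1039 <= 2^11 = 2048
So ceil(log2(1039)) = 11

bits = ceil(log2(1039)) = ceil(10.021) = 11 bits


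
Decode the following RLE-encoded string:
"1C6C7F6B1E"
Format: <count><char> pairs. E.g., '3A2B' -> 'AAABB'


Expanding each <count><char> pair:
  1C -> 'C'
  6C -> 'CCCCCC'
  7F -> 'FFFFFFF'
  6B -> 'BBBBBB'
  1E -> 'E'

Decoded = CCCCCCCFFFFFFFBBBBBBE


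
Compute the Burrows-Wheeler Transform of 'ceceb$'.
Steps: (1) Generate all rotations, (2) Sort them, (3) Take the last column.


Rotations (sorted):
  0: $ceceb -> last char: b
  1: b$cece -> last char: e
  2: ceb$ce -> last char: e
  3: ceceb$ -> last char: $
  4: eb$cec -> last char: c
  5: eceb$c -> last char: c


BWT = bee$cc


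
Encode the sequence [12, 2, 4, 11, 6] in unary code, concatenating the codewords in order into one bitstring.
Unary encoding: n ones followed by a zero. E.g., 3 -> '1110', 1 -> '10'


Encode each number as n ones followed by a terminating 0:
  12 -> 1111111111110 (13 bits)
  2 -> 110 (3 bits)
  4 -> 11110 (5 bits)
  11 -> 111111111110 (12 bits)
  6 -> 1111110 (7 bits)
Total length = 13 + 3 + 5 + 12 + 7 = 40 bits.

Unary([12, 2, 4, 11, 6]) = 1111111111110110111101111111111101111110 (40 bits)


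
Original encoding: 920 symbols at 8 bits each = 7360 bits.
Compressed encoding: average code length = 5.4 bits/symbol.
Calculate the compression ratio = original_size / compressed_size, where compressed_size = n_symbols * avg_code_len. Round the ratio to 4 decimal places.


original_size = n_symbols * orig_bits = 920 * 8 = 7360 bits
compressed_size = n_symbols * avg_code_len = 920 * 5.4 = 4968.0 bits
ratio = original_size / compressed_size = 7360 / 4968.0 = 1.4815

Compression ratio = 1.4815


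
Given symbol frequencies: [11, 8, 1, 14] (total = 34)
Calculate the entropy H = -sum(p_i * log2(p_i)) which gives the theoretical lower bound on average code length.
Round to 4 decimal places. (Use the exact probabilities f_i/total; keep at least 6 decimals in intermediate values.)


Per-symbol terms -p_i * log2(p_i) with p_i = f_i/34:
  p = 11/34 = 0.323529: log2(p) = -1.628031, -p*log2(p) = 0.526716
  p = 8/34 = 0.235294: log2(p) = -2.087463, -p*log2(p) = 0.491168
  p = 1/34 = 0.029412: log2(p) = -5.087463, -p*log2(p) = 0.149631
  p = 14/34 = 0.411765: log2(p) = -1.280108, -p*log2(p) = 0.527103
H = 0.526716 + 0.491168 + 0.149631 + 0.527103 = 1.694618

H = 1.6946 bits/symbol


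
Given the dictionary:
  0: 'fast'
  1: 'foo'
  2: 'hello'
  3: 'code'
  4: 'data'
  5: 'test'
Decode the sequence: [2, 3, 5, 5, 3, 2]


Look up each index in the dictionary:
  2 -> 'hello'
  3 -> 'code'
  5 -> 'test'
  5 -> 'test'
  3 -> 'code'
  2 -> 'hello'

Decoded: "hello code test test code hello"


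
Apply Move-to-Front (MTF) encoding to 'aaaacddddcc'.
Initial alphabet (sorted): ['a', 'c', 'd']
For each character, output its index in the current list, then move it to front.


MTF encoding:
'a': index 0 in ['a', 'c', 'd'] -> ['a', 'c', 'd']
'a': index 0 in ['a', 'c', 'd'] -> ['a', 'c', 'd']
'a': index 0 in ['a', 'c', 'd'] -> ['a', 'c', 'd']
'a': index 0 in ['a', 'c', 'd'] -> ['a', 'c', 'd']
'c': index 1 in ['a', 'c', 'd'] -> ['c', 'a', 'd']
'd': index 2 in ['c', 'a', 'd'] -> ['d', 'c', 'a']
'd': index 0 in ['d', 'c', 'a'] -> ['d', 'c', 'a']
'd': index 0 in ['d', 'c', 'a'] -> ['d', 'c', 'a']
'd': index 0 in ['d', 'c', 'a'] -> ['d', 'c', 'a']
'c': index 1 in ['d', 'c', 'a'] -> ['c', 'd', 'a']
'c': index 0 in ['c', 'd', 'a'] -> ['c', 'd', 'a']


Output: [0, 0, 0, 0, 1, 2, 0, 0, 0, 1, 0]


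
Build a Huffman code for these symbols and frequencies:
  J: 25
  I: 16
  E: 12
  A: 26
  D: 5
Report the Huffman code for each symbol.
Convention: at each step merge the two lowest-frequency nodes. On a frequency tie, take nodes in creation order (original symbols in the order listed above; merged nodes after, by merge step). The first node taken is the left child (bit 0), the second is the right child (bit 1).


Huffman tree construction:
Step 1: Merge D(5) + E(12) = 17
Step 2: Merge I(16) + (D+E)(17) = 33
Step 3: Merge J(25) + A(26) = 51
Step 4: Merge (I+(D+E))(33) + (J+A)(51) = 84
Read each symbol's code off the tree from the root (left child = 0, right child = 1).

Codes:
  J: 10 (length 2)
  I: 00 (length 2)
  E: 011 (length 3)
  A: 11 (length 2)
  D: 010 (length 3)
Average code length: 185/84 = 2.2024 bits/symbol


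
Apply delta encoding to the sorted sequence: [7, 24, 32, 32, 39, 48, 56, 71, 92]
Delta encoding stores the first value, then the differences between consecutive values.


First value: 7
Deltas:
  24 - 7 = 17
  32 - 24 = 8
  32 - 32 = 0
  39 - 32 = 7
  48 - 39 = 9
  56 - 48 = 8
  71 - 56 = 15
  92 - 71 = 21


Delta encoded: [7, 17, 8, 0, 7, 9, 8, 15, 21]


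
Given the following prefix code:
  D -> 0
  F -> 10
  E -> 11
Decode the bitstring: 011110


Decoding step by step:
Bits 0 -> D
Bits 11 -> E
Bits 11 -> E
Bits 0 -> D


Decoded message: DEED


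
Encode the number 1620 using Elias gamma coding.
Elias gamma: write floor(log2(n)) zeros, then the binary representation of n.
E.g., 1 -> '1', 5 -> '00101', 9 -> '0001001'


num_bits = floor(log2(1620)) + 1 = 11
leading_zeros = num_bits - 1 = 10
binary(1620) = 11001010100

Elias gamma(1620) = '0000000000' + '11001010100' = 000000000011001010100 (21 bits)


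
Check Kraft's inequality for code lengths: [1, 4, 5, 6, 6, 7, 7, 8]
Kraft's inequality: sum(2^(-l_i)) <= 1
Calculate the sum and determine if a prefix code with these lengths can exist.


Sum = 2^(-1) + 2^(-4) + 2^(-5) + 2^(-6) + 2^(-6) + 2^(-7) + 2^(-7) + 2^(-8)
    = 0.5 + 0.0625 + 0.03125 + 0.015625 + 0.015625 + 0.0078125 + 0.0078125 + 0.00390625
    = 165/256 = 0.64453125
Since 0.64453125 <= 1, Kraft's inequality IS satisfied.
A prefix code with these lengths CAN exist.

Kraft sum = 0.64453125. Satisfied.


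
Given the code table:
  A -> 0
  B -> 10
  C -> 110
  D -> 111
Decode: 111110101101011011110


Decoding:
111 -> D
110 -> C
10 -> B
110 -> C
10 -> B
110 -> C
111 -> D
10 -> B


Result: DCBCBCDB


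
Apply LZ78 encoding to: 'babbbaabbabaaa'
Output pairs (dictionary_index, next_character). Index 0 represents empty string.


LZ78 encoding steps:
Dictionary: {0: ''}
Step 1: w='' (idx 0), next='b' -> output (0, 'b'), add 'b' as idx 1
Step 2: w='' (idx 0), next='a' -> output (0, 'a'), add 'a' as idx 2
Step 3: w='b' (idx 1), next='b' -> output (1, 'b'), add 'bb' as idx 3
Step 4: w='b' (idx 1), next='a' -> output (1, 'a'), add 'ba' as idx 4
Step 5: w='a' (idx 2), next='b' -> output (2, 'b'), add 'ab' as idx 5
Step 6: w='ba' (idx 4), next='b' -> output (4, 'b'), add 'bab' as idx 6
Step 7: w='a' (idx 2), next='a' -> output (2, 'a'), add 'aa' as idx 7
Step 8: w='a' (idx 2), end of input -> output (2, '')


Encoded: [(0, 'b'), (0, 'a'), (1, 'b'), (1, 'a'), (2, 'b'), (4, 'b'), (2, 'a'), (2, '')]


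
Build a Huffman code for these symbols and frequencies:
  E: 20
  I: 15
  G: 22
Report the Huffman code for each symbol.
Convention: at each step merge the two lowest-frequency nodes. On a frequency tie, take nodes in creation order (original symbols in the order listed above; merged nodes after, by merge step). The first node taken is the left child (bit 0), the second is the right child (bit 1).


Huffman tree construction:
Step 1: Merge I(15) + E(20) = 35
Step 2: Merge G(22) + (I+E)(35) = 57
Read each symbol's code off the tree from the root (left child = 0, right child = 1).

Codes:
  E: 11 (length 2)
  I: 10 (length 2)
  G: 0 (length 1)
Average code length: 92/57 = 1.6140 bits/symbol


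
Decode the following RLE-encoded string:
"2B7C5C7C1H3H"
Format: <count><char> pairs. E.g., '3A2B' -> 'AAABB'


Expanding each <count><char> pair:
  2B -> 'BB'
  7C -> 'CCCCCCC'
  5C -> 'CCCCC'
  7C -> 'CCCCCCC'
  1H -> 'H'
  3H -> 'HHH'

Decoded = BBCCCCCCCCCCCCCCCCCCCHHHH


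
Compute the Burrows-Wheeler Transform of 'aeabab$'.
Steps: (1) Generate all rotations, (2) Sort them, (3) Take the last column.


Rotations (sorted):
  0: $aeabab -> last char: b
  1: ab$aeab -> last char: b
  2: abab$ae -> last char: e
  3: aeabab$ -> last char: $
  4: b$aeaba -> last char: a
  5: bab$aea -> last char: a
  6: eabab$a -> last char: a


BWT = bbe$aaa


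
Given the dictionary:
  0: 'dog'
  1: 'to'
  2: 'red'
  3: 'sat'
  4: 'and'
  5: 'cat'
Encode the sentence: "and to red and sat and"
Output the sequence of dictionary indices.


Look up each word in the dictionary:
  'and' -> 4
  'to' -> 1
  'red' -> 2
  'and' -> 4
  'sat' -> 3
  'and' -> 4

Encoded: [4, 1, 2, 4, 3, 4]


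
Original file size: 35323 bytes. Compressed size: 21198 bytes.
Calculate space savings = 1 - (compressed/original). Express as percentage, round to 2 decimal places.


ratio = compressed/original = 21198/35323 = 0.600119
savings = 1 - ratio = 1 - 0.600119 = 0.399881
as a percentage: 0.399881 * 100 = 39.99%

Space savings = 1 - 21198/35323 = 39.99%


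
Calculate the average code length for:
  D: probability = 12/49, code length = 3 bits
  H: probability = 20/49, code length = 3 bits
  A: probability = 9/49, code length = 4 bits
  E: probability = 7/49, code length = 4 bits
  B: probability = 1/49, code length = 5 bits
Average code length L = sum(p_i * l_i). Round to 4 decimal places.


Weighted contributions p_i * l_i:
  D: (12/49) * 3 = 36/49
  H: (20/49) * 3 = 60/49
  A: (9/49) * 4 = 36/49
  E: (7/49) * 4 = 28/49
  B: (1/49) * 5 = 5/49
Sum = (36 + 60 + 36 + 28 + 5)/49 = 165/49

L = 165/49 = 3.3673 bits/symbol


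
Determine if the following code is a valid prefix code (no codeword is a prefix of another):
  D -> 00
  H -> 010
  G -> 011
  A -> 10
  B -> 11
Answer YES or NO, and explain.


Checking each pair (does one codeword prefix another?):
  D='00' vs H='010': no prefix
  D='00' vs G='011': no prefix
  D='00' vs A='10': no prefix
  D='00' vs B='11': no prefix
  H='010' vs D='00': no prefix
  H='010' vs G='011': no prefix
  H='010' vs A='10': no prefix
  H='010' vs B='11': no prefix
  G='011' vs D='00': no prefix
  G='011' vs H='010': no prefix
  G='011' vs A='10': no prefix
  G='011' vs B='11': no prefix
  A='10' vs D='00': no prefix
  A='10' vs H='010': no prefix
  A='10' vs G='011': no prefix
  A='10' vs B='11': no prefix
  B='11' vs D='00': no prefix
  B='11' vs H='010': no prefix
  B='11' vs G='011': no prefix
  B='11' vs A='10': no prefix
No violation found over all pairs.

YES -- this is a valid prefix code. No codeword is a prefix of any other codeword.


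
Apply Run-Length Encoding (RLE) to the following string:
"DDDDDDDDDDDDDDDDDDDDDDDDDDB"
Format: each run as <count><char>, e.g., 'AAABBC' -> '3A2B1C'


Scanning runs left to right:
  i=0: run of 'D' x 26 -> '26D'
  i=26: run of 'B' x 1 -> '1B'

RLE = 26D1B


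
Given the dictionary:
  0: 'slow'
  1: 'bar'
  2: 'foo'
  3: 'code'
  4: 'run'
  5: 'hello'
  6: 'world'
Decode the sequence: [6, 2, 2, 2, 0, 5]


Look up each index in the dictionary:
  6 -> 'world'
  2 -> 'foo'
  2 -> 'foo'
  2 -> 'foo'
  0 -> 'slow'
  5 -> 'hello'

Decoded: "world foo foo foo slow hello"


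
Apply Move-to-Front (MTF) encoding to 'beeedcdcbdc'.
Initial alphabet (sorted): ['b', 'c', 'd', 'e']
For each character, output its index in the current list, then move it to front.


MTF encoding:
'b': index 0 in ['b', 'c', 'd', 'e'] -> ['b', 'c', 'd', 'e']
'e': index 3 in ['b', 'c', 'd', 'e'] -> ['e', 'b', 'c', 'd']
'e': index 0 in ['e', 'b', 'c', 'd'] -> ['e', 'b', 'c', 'd']
'e': index 0 in ['e', 'b', 'c', 'd'] -> ['e', 'b', 'c', 'd']
'd': index 3 in ['e', 'b', 'c', 'd'] -> ['d', 'e', 'b', 'c']
'c': index 3 in ['d', 'e', 'b', 'c'] -> ['c', 'd', 'e', 'b']
'd': index 1 in ['c', 'd', 'e', 'b'] -> ['d', 'c', 'e', 'b']
'c': index 1 in ['d', 'c', 'e', 'b'] -> ['c', 'd', 'e', 'b']
'b': index 3 in ['c', 'd', 'e', 'b'] -> ['b', 'c', 'd', 'e']
'd': index 2 in ['b', 'c', 'd', 'e'] -> ['d', 'b', 'c', 'e']
'c': index 2 in ['d', 'b', 'c', 'e'] -> ['c', 'd', 'b', 'e']


Output: [0, 3, 0, 0, 3, 3, 1, 1, 3, 2, 2]


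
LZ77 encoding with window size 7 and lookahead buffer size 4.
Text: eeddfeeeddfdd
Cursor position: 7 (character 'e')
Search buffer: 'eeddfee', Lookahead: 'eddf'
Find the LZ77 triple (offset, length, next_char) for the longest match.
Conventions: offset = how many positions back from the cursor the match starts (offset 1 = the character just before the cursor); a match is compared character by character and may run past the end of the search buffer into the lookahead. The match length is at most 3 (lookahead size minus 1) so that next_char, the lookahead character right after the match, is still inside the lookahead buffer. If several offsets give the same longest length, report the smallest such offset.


Try each offset into the search buffer:
  offset=1 (pos 6, char 'e'): match length 1
  offset=2 (pos 5, char 'e'): match length 1
  offset=3 (pos 4, char 'f'): match length 0
  offset=4 (pos 3, char 'd'): match length 0
  offset=5 (pos 2, char 'd'): match length 0
  offset=6 (pos 1, char 'e'): match length 3
  offset=7 (pos 0, char 'e'): match length 1
Longest match has length 3 at offset 6.
next_char = character at position 7 + 3 = 10 -> 'f'

Best match: offset=6, length=3 (matching 'edd' starting at position 1)
LZ77 triple: (6, 3, 'f')


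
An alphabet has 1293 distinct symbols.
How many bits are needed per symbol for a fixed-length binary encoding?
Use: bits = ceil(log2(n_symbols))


log2(1293) = 10.3365
Bracket: 2^10 = 1024 < 1293 <= 2^11 = 2048
So ceil(log2(1293)) = 11

bits = ceil(log2(1293)) = ceil(10.3365) = 11 bits


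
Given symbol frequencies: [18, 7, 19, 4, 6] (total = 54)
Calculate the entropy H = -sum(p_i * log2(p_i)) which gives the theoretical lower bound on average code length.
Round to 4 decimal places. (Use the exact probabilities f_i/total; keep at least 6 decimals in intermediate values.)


Per-symbol terms -p_i * log2(p_i) with p_i = f_i/54:
  p = 18/54 = 0.333333: log2(p) = -1.584963, -p*log2(p) = 0.528321
  p = 7/54 = 0.129630: log2(p) = -2.947533, -p*log2(p) = 0.382088
  p = 19/54 = 0.351852: log2(p) = -1.506960, -p*log2(p) = 0.530227
  p = 4/54 = 0.074074: log2(p) = -3.754888, -p*log2(p) = 0.278140
  p = 6/54 = 0.111111: log2(p) = -3.169925, -p*log2(p) = 0.352214
H = 0.528321 + 0.382088 + 0.530227 + 0.278140 + 0.352214 = 2.070990

H = 2.071 bits/symbol


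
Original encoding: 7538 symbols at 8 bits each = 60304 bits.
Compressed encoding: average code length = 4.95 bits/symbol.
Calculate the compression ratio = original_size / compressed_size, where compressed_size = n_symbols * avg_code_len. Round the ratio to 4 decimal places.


original_size = n_symbols * orig_bits = 7538 * 8 = 60304 bits
compressed_size = n_symbols * avg_code_len = 7538 * 4.95 = 37313.1 bits
ratio = original_size / compressed_size = 60304 / 37313.1 = 1.6162

Compression ratio = 1.6162
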